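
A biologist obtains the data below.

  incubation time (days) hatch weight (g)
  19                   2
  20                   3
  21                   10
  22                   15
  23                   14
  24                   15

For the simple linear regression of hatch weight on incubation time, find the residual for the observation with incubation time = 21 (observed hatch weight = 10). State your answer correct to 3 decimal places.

n = 6, Σx = 129, Σy = 59, Σxy = 1320, Σx² = 2791
Sxx = Σx² − (Σx)²/n = 2791 − 2773.5 = 17.5
Sxy = Σxy − (Σx)(Σy)/n = 1320 − 1268.5 = 51.5
b = Sxy/Sxx = 51.5/17.5 = 2.942857
a = ȳ − b·x̄ = 9.833333 − 2.942857·21.5 = -53.438095
ŷ(21) = -53.438095 + 2.942857·21 = 8.361905
residual = y − ŷ = 10 − 8.361905 = 1.638095

1.638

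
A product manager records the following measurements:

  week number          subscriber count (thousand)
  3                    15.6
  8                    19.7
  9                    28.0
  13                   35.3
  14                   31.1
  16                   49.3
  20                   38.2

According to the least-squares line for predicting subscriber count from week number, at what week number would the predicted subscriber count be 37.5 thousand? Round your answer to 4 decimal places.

n = 7, Σx = 83, Σy = 217.2, Σxy = 2903.5, Σx² = 1175
Sxx = Σx² − (Σx)²/n = 1175 − 984.142857 = 190.857143
Sxy = Σxy − (Σx)(Σy)/n = 2903.5 − 2575.371429 = 328.128571
b = Sxy/Sxx = 328.128571/190.857143 = 1.719237
a = ȳ − b·x̄ = 31.028571 − 1.719237·11.857143 = 10.643338
Set a + b·x = 37.5: x = (37.5 − 10.643338) / 1.719237 = 15.621272

15.6213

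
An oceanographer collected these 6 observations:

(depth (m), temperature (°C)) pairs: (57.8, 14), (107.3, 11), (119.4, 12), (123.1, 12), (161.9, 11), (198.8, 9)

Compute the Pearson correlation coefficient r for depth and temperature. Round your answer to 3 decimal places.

-0.924

n = 6, Σx = 768.3, Σy = 69, Σxy = 8469.6, Σx² = 109997.15, Σy² = 807
Sxx = Σx² − (Σx)²/n = 109997.15 − 98380.815 = 11616.335
Sxy = Σxy − (Σx)(Σy)/n = 8469.6 − 8835.45 = -365.85
Syy = Σy² − (Σy)²/n = 807 − 793.5 = 13.5
r = Sxy/√(Sxx·Syy) = -365.85/√(156820.5225) = -365.85/396.005710 = -0.923850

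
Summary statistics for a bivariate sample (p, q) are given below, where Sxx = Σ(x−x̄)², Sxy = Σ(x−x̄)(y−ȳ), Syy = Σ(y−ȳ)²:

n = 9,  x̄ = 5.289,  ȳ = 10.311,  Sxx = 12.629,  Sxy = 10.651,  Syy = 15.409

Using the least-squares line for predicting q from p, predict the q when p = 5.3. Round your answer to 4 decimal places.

b = Sxy/Sxx = 10.651/12.629 = 0.843376
a = ȳ − b·x̄ = 10.311 − 0.843376·5.289 = 5.850382
ŷ(5.3) = a + b·5.3 = 5.850382 + 0.843376·5.3 = 10.320277

10.3203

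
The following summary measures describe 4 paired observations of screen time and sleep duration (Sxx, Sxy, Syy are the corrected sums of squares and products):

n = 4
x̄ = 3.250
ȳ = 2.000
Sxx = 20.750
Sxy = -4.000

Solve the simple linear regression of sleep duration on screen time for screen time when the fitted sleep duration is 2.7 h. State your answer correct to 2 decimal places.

b = Sxy/Sxx = -4/20.75 = -0.192771
a = ȳ − b·x̄ = 2 − (-0.192771)·3.25 = 2.626506
Set a + b·x = 2.7: x = (2.7 − 2.626506) / (-0.192771) = -0.38125

-0.38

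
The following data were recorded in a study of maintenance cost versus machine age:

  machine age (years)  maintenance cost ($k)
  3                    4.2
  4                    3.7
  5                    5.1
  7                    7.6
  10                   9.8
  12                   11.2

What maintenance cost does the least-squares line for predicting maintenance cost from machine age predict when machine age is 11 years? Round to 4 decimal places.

10.5297

n = 6, Σx = 41, Σy = 41.6, Σxy = 338.5, Σx² = 343
Sxx = Σx² − (Σx)²/n = 343 − 280.166667 = 62.833333
Sxy = Σxy − (Σx)(Σy)/n = 338.5 − 284.266667 = 54.233333
b = Sxy/Sxx = 54.233333/62.833333 = 0.863130
a = ȳ − b·x̄ = 6.933333 − 0.863130·6.833333 = 1.035279
ŷ(11) = a + b·11 = 1.035279 + 0.863130·11 = 10.529708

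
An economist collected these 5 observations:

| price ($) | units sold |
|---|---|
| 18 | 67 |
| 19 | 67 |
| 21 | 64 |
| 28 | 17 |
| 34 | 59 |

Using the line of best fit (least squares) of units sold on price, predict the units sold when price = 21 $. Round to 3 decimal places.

59.171

n = 5, Σx = 120, Σy = 274, Σxy = 6305, Σx² = 3066
Sxx = Σx² − (Σx)²/n = 3066 − 2880 = 186
Sxy = Σxy − (Σx)(Σy)/n = 6305 − 6576 = -271
b = Sxy/Sxx = -271/186 = -1.456989
a = ȳ − b·x̄ = 54.8 − (-1.456989)·24 = 89.767742
ŷ(21) = a + b·21 = 89.767742 + (-1.456989)·21 = 59.170968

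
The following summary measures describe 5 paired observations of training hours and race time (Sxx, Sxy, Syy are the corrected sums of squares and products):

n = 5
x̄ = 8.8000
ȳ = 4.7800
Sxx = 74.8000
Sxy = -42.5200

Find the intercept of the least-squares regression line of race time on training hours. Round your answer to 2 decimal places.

9.78

b = Sxy/Sxx = -42.52/74.8 = -0.568449
a = ȳ − b·x̄ = 4.78 − (-0.568449)·8.8 = 9.782353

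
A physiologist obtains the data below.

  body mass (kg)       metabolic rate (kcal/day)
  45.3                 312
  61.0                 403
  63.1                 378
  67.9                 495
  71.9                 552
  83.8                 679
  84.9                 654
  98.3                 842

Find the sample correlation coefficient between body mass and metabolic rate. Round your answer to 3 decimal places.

0.979

n = 8, Σx = 576.2, Σy = 4315, Σxy = 331061.1, Σx² = 43428.06, Σy² = 2550087
Sxx = Σx² − (Σx)²/n = 43428.06 − 41500.805 = 1927.255
Sxy = Σxy − (Σx)(Σy)/n = 331061.1 − 310787.875 = 20273.225
Syy = Σy² − (Σy)²/n = 2550087 − 2327403.125 = 222683.875
r = Sxy/√(Sxx·Syy) = 20273.225/√(429168611.513125) = 20273.225/20716.385098 = 0.978608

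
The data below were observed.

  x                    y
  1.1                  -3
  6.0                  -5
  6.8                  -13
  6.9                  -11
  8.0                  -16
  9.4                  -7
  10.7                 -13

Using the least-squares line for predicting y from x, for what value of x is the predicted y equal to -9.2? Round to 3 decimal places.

6.464

n = 7, Σx = 48.9, Σy = -68, Σxy = -530.5, Σx² = 397.91
Sxx = Σx² − (Σx)²/n = 397.91 − 341.601429 = 56.308571
Sxy = Σxy − (Σx)(Σy)/n = -530.5 − (-475.028571) = -55.471429
b = Sxy/Sxx = -55.471429/56.308571 = -0.985133
a = ȳ − b·x̄ = -9.714286 − (-0.985133)·6.985714 = -2.832428
Set a + b·x = -9.2: x = (-9.2 − (-2.832428)) / (-0.985133) = 6.463667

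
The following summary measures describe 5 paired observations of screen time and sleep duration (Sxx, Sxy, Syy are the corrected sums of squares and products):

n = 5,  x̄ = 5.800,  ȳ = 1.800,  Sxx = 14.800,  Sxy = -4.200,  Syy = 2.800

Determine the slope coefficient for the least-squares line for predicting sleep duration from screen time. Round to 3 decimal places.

b = Sxy/Sxx = -4.2/14.8 = -0.283784

-0.284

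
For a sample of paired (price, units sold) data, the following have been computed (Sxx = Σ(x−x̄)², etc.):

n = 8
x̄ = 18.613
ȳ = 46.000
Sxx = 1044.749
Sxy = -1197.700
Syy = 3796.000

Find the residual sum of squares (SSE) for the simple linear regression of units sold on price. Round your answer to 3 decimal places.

2422.957

b = Sxy/Sxx = -1197.7/1044.749 = -1.146400
SSE = Syy − b·Sxy = 3796 − (-1.146400)·(-1197.7) = 2422.957011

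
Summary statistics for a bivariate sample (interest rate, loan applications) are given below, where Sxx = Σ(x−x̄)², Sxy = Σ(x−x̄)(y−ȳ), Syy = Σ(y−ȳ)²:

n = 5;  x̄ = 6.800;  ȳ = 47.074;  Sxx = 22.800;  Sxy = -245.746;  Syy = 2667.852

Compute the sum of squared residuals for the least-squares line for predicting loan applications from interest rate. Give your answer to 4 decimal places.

19.1197

b = Sxy/Sxx = -245.746/22.8 = -10.778333
SSE = Syy − b·Sxy = 2667.852 − (-10.778333)·(-245.746) = 19.119697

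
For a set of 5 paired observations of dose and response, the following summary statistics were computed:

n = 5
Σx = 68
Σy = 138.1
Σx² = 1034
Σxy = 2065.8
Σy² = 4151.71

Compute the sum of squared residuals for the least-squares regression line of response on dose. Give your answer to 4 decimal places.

14.9634

Sxx = Σx² − (Σx)²/n = 1034 − 924.8 = 109.2
Sxy = Σxy − (Σx)(Σy)/n = 2065.8 − 1878.16 = 187.64
Syy = Σy² − (Σy)²/n = 4151.71 − 3814.322 = 337.388
b = Sxy/Sxx = 187.64/109.2 = 1.718315
SSE = Syy − b·Sxy = 337.388 − 1.718315·187.64 = 14.963370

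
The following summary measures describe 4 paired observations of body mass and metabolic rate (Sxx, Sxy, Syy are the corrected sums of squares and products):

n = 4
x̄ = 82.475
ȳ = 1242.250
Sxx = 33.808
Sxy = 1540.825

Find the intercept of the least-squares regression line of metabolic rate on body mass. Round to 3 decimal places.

-2516.610

b = Sxy/Sxx = 1540.825/33.808 = 45.575751
a = ȳ − b·x̄ = 1242.25 − 45.575751·82.475 = -2516.610089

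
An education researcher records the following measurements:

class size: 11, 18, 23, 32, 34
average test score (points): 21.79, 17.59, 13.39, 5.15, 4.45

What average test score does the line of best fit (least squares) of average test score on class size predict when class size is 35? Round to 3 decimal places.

3.472

n = 5, Σx = 118, Σy = 62.37, Σxy = 1180.38, Σx² = 3154
Sxx = Σx² − (Σx)²/n = 3154 − 2784.8 = 369.2
Sxy = Σxy − (Σx)(Σy)/n = 1180.38 − 1471.932 = -291.552
b = Sxy/Sxx = -291.552/369.2 = -0.789686
a = ȳ − b·x̄ = 12.474 − (-0.789686)·23.6 = 31.110585
ŷ(35) = a + b·35 = 31.110585 + (-0.789686)·35 = 3.471582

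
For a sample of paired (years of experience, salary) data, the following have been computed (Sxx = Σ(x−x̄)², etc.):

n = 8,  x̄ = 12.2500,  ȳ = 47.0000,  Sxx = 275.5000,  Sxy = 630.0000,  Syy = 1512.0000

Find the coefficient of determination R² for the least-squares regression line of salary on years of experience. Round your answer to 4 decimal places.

R² = Sxy²/(Sxx·Syy) = (630)²/(275.5·1512) = 0.952813

0.9528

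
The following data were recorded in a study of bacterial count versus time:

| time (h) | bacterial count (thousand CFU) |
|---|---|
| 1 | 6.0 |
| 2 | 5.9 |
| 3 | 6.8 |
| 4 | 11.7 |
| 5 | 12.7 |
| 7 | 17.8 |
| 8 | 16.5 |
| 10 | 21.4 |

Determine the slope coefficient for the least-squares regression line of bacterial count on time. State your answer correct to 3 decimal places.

1.840

n = 8, Σx = 40, Σy = 98.8, Σxy = 619.1, Σx² = 268
Sxx = Σx² − (Σx)²/n = 268 − 200 = 68
Sxy = Σxy − (Σx)(Σy)/n = 619.1 − 494 = 125.1
b = Sxy/Sxx = 125.1/68 = 1.839706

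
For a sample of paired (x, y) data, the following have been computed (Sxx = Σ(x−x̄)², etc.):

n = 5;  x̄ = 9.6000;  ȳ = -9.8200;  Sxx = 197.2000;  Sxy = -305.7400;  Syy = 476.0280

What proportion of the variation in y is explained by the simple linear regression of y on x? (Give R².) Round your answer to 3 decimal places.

0.996

R² = Sxy²/(Sxx·Syy) = (-305.74)²/(197.2·476.028) = 0.995784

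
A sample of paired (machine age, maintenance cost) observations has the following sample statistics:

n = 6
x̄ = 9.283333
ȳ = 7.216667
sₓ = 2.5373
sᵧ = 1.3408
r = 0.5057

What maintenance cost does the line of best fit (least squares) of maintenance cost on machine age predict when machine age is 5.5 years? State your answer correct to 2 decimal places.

b = r · sᵧ/sₓ = 0.5057 · 1.3408/2.5373 = 0.267230
a = ȳ − b·x̄ = 7.216667 − 0.267230·9.283333 = 4.735882
ŷ(5.5) = a + b·5.5 = 4.735882 + 0.267230·5.5 = 6.205647

6.21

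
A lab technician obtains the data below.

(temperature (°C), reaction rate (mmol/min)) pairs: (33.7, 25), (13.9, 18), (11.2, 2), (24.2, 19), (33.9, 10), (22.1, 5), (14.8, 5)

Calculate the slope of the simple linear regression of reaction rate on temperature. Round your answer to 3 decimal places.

n = 7, Σx = 153.8, Σy = 84, Σxy = 2098.4, Σx² = 3896.64
Sxx = Σx² − (Σx)²/n = 3896.64 − 3379.205714 = 517.434286
Sxy = Σxy − (Σx)(Σy)/n = 2098.4 − 1845.6 = 252.8
b = Sxy/Sxx = 252.8/517.434286 = 0.488564

0.489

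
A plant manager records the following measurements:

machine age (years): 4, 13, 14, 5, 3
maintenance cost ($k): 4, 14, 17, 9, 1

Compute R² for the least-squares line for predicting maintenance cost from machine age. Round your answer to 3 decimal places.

n = 5, Σx = 39, Σy = 45, Σxy = 484, Σx² = 415, Σy² = 583
Sxx = Σx² − (Σx)²/n = 415 − 304.2 = 110.8
Sxy = Σxy − (Σx)(Σy)/n = 484 − 351 = 133
Syy = Σy² − (Σy)²/n = 583 − 405 = 178
R² = Sxy²/(Sxx·Syy) = (133)²/(110.8·178) = 0.896899

0.897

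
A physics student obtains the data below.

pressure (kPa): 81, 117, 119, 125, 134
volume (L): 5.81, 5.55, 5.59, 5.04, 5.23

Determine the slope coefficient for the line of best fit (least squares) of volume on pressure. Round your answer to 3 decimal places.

n = 5, Σx = 576, Σy = 27.22, Σxy = 3115.99, Σx² = 67992
Sxx = Σx² − (Σx)²/n = 67992 − 66355.2 = 1636.8
Sxy = Σxy − (Σx)(Σy)/n = 3115.99 − 3135.744 = -19.754
b = Sxy/Sxx = -19.754/1636.8 = -0.012069

-0.012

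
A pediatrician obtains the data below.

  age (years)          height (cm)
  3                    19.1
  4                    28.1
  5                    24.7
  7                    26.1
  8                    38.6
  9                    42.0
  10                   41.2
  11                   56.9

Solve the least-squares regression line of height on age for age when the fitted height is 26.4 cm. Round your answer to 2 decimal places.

5.02

n = 8, Σx = 57, Σy = 276.7, Σxy = 2200.6, Σx² = 465
Sxx = Σx² − (Σx)²/n = 465 − 406.125 = 58.875
Sxy = Σxy − (Σx)(Σy)/n = 2200.6 − 1971.4875 = 229.1125
b = Sxy/Sxx = 229.1125/58.875 = 3.891507
a = ȳ − b·x̄ = 34.5875 − 3.891507·7.125 = 6.860510
Set a + b·x = 26.4: x = (26.4 − 6.860510) / 3.891507 = 5.021060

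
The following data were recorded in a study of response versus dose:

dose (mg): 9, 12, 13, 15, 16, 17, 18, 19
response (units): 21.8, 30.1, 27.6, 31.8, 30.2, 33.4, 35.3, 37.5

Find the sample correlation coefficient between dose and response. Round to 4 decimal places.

n = 8, Σx = 119, Σy = 247.7, Σxy = 3792.1, Σx² = 1849, Σy² = 7834.19
Sxx = Σx² − (Σx)²/n = 1849 − 1770.125 = 78.875
Sxy = Σxy − (Σx)(Σy)/n = 3792.1 − 3684.5375 = 107.5625
Syy = Σy² − (Σy)²/n = 7834.19 − 7669.41125 = 164.77875
r = Sxy/√(Sxx·Syy) = 107.5625/√(12996.923906) = 107.5625/114.004052 = 0.943497

0.9435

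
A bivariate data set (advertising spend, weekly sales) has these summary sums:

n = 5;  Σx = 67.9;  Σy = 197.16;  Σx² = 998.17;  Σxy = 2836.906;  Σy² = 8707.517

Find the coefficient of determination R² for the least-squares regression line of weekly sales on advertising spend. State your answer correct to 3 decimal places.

0.358

Sxx = Σx² − (Σx)²/n = 998.17 − 922.082 = 76.088
Sxy = Σxy − (Σx)(Σy)/n = 2836.906 − 2677.4328 = 159.4732
Syy = Σy² − (Σy)²/n = 8707.517 − 7774.41312 = 933.10388
R² = Sxy²/(Sxx·Syy) = (159.4732)²/(76.088·933.10388) = 0.358203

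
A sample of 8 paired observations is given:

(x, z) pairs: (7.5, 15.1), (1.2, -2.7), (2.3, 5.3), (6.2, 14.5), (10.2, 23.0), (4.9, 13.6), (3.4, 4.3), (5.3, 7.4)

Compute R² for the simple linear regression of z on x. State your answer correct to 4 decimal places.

n = 8, Σx = 41, Σy = 80.5, Σxy = 567.18, Σx² = 269.12, Σy² = 1260.85
Sxx = Σx² − (Σx)²/n = 269.12 − 210.125 = 58.995
Sxy = Σxy − (Σx)(Σy)/n = 567.18 − 412.5625 = 154.6175
Syy = Σy² − (Σy)²/n = 1260.85 − 810.03125 = 450.81875
R² = Sxy²/(Sxx·Syy) = (154.6175)²/(58.995·450.81875) = 0.898877

0.8989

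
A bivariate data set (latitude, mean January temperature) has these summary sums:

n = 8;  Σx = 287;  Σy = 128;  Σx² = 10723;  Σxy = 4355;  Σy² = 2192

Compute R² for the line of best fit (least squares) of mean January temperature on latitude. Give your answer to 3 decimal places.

Sxx = Σx² − (Σx)²/n = 10723 − 10296.125 = 426.875
Sxy = Σxy − (Σx)(Σy)/n = 4355 − 4592 = -237
Syy = Σy² − (Σy)²/n = 2192 − 2048 = 144
R² = Sxy²/(Sxx·Syy) = (-237)²/(426.875·144) = 0.913763

0.914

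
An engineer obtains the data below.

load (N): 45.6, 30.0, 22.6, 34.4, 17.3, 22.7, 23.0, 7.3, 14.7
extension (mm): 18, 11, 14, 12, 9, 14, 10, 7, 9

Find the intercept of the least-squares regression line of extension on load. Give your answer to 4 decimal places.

n = 9, Σx = 217.6, Σy = 104, Σxy = 2766.9, Σx² = 6286.44
Sxx = Σx² − (Σx)²/n = 6286.44 − 5261.084444 = 1025.355556
Sxy = Σxy − (Σx)(Σy)/n = 2766.9 − 2514.488889 = 252.411111
b = Sxy/Sxx = 252.411111/1025.355556 = 0.246169
a = ȳ − b·x̄ = 11.555556 − 0.246169·24.177778 = 5.603728

5.6037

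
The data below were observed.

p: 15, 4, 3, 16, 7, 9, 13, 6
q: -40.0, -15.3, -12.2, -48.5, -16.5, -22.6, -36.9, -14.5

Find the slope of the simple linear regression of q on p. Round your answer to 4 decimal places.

-2.7167

n = 8, Σx = 73, Σy = -206.5, Σxy = -2359.4, Σx² = 841
Sxx = Σx² − (Σx)²/n = 841 − 666.125 = 174.875
Sxy = Σxy − (Σx)(Σy)/n = -2359.4 − (-1884.3125) = -475.0875
b = Sxy/Sxx = -475.0875/174.875 = -2.716726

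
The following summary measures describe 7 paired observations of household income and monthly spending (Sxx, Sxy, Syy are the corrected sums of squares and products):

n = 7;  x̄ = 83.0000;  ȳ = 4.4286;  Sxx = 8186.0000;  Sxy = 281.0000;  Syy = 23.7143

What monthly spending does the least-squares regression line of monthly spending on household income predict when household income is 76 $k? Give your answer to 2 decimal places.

4.19

b = Sxy/Sxx = 281/8186 = 0.034327
a = ȳ − b·x̄ = 4.4286 − 0.034327·83 = 1.579467
ŷ(76) = a + b·76 = 1.579467 + 0.034327·76 = 4.188312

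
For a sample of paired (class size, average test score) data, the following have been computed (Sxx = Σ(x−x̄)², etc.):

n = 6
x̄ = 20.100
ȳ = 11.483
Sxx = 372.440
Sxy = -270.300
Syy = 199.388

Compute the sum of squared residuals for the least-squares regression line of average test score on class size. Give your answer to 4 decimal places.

3.2166

b = Sxy/Sxx = -270.3/372.44 = -0.725754
SSE = Syy − b·Sxy = 199.388 − (-0.725754)·(-270.3) = 3.216563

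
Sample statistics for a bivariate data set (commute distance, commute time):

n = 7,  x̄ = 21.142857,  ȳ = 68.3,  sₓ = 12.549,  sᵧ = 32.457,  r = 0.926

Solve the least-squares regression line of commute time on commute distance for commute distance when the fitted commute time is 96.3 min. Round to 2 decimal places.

b = r · sᵧ/sₓ = 0.926 · 32.457/12.549 = 2.395026
a = ȳ − b·x̄ = 68.3 − 2.395026·21.142857 = 17.662307
Set a + b·x = 96.3: x = (96.3 − 17.662307) / 2.395026 = 32.833753

32.83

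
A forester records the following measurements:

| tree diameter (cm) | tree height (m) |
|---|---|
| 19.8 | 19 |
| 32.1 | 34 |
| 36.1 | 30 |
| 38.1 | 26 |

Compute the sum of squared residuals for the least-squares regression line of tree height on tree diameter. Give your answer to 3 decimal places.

68.188

n = 4, Σx = 126.1, Σy = 109, Σxy = 3541.2, Σx² = 4177.27, Σy² = 3093
Sxx = Σx² − (Σx)²/n = 4177.27 − 3975.3025 = 201.9675
Sxy = Σxy − (Σx)(Σy)/n = 3541.2 − 3436.225 = 104.975
Syy = Σy² − (Σy)²/n = 3093 − 2970.25 = 122.75
b = Sxy/Sxx = 104.975/201.9675 = 0.519762
SSE = Syy − b·Sxy = 122.75 − 0.519762·104.975 = 68.188001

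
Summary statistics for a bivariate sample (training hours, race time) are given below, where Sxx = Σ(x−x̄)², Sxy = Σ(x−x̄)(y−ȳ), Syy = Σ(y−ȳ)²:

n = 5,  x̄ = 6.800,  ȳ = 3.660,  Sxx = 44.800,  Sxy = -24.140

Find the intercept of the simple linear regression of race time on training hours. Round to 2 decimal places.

7.32

b = Sxy/Sxx = -24.14/44.8 = -0.538839
a = ȳ − b·x̄ = 3.66 − (-0.538839)·6.8 = 7.324107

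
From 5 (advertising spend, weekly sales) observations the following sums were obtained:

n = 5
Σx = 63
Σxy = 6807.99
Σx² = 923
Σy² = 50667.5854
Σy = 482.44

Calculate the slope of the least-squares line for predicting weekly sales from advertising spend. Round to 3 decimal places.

5.644

Sxx = Σx² − (Σx)²/n = 923 − 793.8 = 129.2
Sxy = Σxy − (Σx)(Σy)/n = 6807.99 − 6078.744 = 729.246
b = Sxy/Sxx = 729.246/129.2 = 5.644319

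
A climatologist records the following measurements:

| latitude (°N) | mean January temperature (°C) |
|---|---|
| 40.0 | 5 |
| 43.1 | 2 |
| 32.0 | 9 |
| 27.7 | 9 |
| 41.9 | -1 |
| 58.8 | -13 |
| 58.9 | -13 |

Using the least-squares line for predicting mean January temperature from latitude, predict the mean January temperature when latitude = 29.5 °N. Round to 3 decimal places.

n = 7, Σx = 302.4, Σy = -2, Σxy = -748.5, Σx² = 13931.16
Sxx = Σx² − (Σx)²/n = 13931.16 − 13063.68 = 867.48
Sxy = Σxy − (Σx)(Σy)/n = -748.5 − (-86.4) = -662.1
b = Sxy/Sxx = -662.1/867.48 = -0.763245
a = ȳ − b·x̄ = -0.285714 − (-0.763245)·43.2 = 32.686481
ŷ(29.5) = a + b·29.5 = 32.686481 + (-0.763245)·29.5 = 10.170746

10.171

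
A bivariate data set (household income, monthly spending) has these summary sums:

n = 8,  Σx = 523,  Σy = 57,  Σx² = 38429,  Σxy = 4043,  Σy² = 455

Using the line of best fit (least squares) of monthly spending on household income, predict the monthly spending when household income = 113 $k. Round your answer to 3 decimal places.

10.683

Sxx = Σx² − (Σx)²/n = 38429 − 34191.125 = 4237.875
Sxy = Σxy − (Σx)(Σy)/n = 4043 − 3726.375 = 316.625
b = Sxy/Sxx = 316.625/4237.875 = 0.074713
a = ȳ − b·x̄ = 7.125 − 0.074713·65.375 = 2.240628
ŷ(113) = a + b·113 = 2.240628 + 0.074713·113 = 10.683214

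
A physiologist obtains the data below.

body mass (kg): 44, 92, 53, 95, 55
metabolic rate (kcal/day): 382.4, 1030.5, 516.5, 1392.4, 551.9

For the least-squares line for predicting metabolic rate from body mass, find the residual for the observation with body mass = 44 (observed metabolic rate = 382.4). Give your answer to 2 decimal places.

15.71

n = 5, Σx = 339, Σy = 3873.7, Σxy = 301638.6, Σx² = 25259
Sxx = Σx² − (Σx)²/n = 25259 − 22984.2 = 2274.8
Sxy = Σxy − (Σx)(Σy)/n = 301638.6 − 262636.86 = 39001.74
b = Sxy/Sxx = 39001.74/2274.8 = 17.145129
a = ȳ − b·x̄ = 774.74 − 17.145129·67.8 = -387.699763
ŷ(44) = -387.699763 + 17.145129·44 = 366.685924
residual = y − ŷ = 382.4 − 366.685924 = 15.714076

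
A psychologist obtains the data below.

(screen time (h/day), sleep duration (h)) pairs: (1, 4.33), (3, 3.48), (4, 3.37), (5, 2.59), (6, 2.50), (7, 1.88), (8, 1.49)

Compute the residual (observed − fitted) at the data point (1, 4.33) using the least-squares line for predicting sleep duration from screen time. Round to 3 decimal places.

n = 7, Σx = 34, Σy = 19.64, Σxy = 81.28, Σx² = 200
Sxx = Σx² − (Σx)²/n = 200 − 165.142857 = 34.857143
Sxy = Σxy − (Σx)(Σy)/n = 81.28 − 95.394286 = -14.114286
b = Sxy/Sxx = -14.114286/34.857143 = -0.404918
a = ȳ − b·x̄ = 2.805714 − (-0.404918)·4.857143 = 4.772459
ŷ(1) = 4.772459 + (-0.404918)·1 = 4.367541
residual = y − ŷ = 4.33 − 4.367541 = -0.037541

-0.038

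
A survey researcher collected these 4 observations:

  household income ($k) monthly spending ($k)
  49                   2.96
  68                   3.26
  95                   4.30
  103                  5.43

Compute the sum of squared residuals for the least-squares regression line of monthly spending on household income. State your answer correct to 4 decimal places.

n = 4, Σx = 315, Σy = 15.95, Σxy = 1334.51, Σx² = 26659, Σy² = 67.3641
Sxx = Σx² − (Σx)²/n = 26659 − 24806.25 = 1852.75
Sxy = Σxy − (Σx)(Σy)/n = 1334.51 − 1256.0625 = 78.4475
Syy = Σy² − (Σy)²/n = 67.3641 − 63.600625 = 3.763475
b = Sxy/Sxx = 78.4475/1852.75 = 0.042341
SSE = Syy − b·Sxy = 3.763475 − 0.042341·78.4475 = 0.441920

0.4419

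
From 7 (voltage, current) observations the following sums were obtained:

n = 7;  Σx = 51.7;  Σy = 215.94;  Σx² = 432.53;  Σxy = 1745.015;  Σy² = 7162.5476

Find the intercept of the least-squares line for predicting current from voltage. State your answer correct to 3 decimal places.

8.971

Sxx = Σx² − (Σx)²/n = 432.53 − 381.841429 = 50.688571
Sxy = Σxy − (Σx)(Σy)/n = 1745.015 − 1594.871143 = 150.143857
b = Sxy/Sxx = 150.143857/50.688571 = 2.962085
a = ȳ − b·x̄ = 30.848571 − 2.962085·7.385714 = 8.971458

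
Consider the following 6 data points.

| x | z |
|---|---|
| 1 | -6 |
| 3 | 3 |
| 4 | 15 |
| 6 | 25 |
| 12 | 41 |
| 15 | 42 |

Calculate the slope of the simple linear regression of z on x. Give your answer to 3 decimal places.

n = 6, Σx = 41, Σy = 120, Σxy = 1335, Σx² = 431
Sxx = Σx² − (Σx)²/n = 431 − 280.166667 = 150.833333
Sxy = Σxy − (Σx)(Σy)/n = 1335 − 820 = 515
b = Sxy/Sxx = 515/150.833333 = 3.414365

3.414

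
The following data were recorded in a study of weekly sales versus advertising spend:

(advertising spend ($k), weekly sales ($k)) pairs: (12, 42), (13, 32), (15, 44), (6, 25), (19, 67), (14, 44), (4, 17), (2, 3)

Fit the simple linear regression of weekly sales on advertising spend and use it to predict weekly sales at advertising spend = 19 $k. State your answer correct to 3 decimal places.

n = 8, Σx = 85, Σy = 274, Σxy = 3693, Σx² = 1151
Sxx = Σx² − (Σx)²/n = 1151 − 903.125 = 247.875
Sxy = Σxy − (Σx)(Σy)/n = 3693 − 2911.25 = 781.75
b = Sxy/Sxx = 781.75/247.875 = 3.153807
a = ȳ − b·x̄ = 34.25 − 3.153807·10.625 = 0.740797
ŷ(19) = a + b·19 = 0.740797 + 3.153807·19 = 60.663137

60.663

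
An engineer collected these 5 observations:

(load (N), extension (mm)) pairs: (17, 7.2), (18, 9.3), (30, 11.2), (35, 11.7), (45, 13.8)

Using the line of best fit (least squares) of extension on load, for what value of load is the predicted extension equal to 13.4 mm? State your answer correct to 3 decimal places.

42.569

n = 5, Σx = 145, Σy = 53.2, Σxy = 1656.3, Σx² = 4763
Sxx = Σx² − (Σx)²/n = 4763 − 4205 = 558
Sxy = Σxy − (Σx)(Σy)/n = 1656.3 − 1542.8 = 113.5
b = Sxy/Sxx = 113.5/558 = 0.203405
a = ȳ − b·x̄ = 10.64 − 0.203405·29 = 4.741254
Set a + b·x = 13.4: x = (13.4 − 4.741254) / 0.203405 = 42.568987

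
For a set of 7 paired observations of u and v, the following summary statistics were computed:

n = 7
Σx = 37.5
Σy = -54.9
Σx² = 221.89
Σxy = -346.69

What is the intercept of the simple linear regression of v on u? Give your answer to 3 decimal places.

Sxx = Σx² − (Σx)²/n = 221.89 − 200.892857 = 20.997143
Sxy = Σxy − (Σx)(Σy)/n = -346.69 − (-294.107143) = -52.582857
b = Sxy/Sxx = -52.582857/20.997143 = -2.504286
a = ȳ − b·x̄ = -7.842857 − (-2.504286)·5.357143 = 5.572962

5.573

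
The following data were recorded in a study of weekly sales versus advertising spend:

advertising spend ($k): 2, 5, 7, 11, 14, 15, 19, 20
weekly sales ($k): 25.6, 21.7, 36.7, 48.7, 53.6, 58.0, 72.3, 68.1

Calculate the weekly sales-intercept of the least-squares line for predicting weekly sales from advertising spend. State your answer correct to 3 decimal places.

15.669

n = 8, Σx = 93, Σy = 384.7, Σxy = 5308.4, Σx² = 1381
Sxx = Σx² − (Σx)²/n = 1381 − 1081.125 = 299.875
Sxy = Σxy − (Σx)(Σy)/n = 5308.4 − 4472.1375 = 836.2625
b = Sxy/Sxx = 836.2625/299.875 = 2.788704
a = ȳ − b·x̄ = 48.0875 − 2.788704·11.625 = 15.668820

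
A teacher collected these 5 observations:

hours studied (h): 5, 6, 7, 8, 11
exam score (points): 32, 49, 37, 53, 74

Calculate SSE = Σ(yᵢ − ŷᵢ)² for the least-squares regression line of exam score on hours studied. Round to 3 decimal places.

n = 5, Σx = 37, Σy = 245, Σxy = 1951, Σx² = 295, Σy² = 13079
Sxx = Σx² − (Σx)²/n = 295 − 273.8 = 21.2
Sxy = Σxy − (Σx)(Σy)/n = 1951 − 1813 = 138
Syy = Σy² − (Σy)²/n = 13079 − 12005 = 1074
b = Sxy/Sxx = 138/21.2 = 6.509434
SSE = Syy − b·Sxy = 1074 − 6.509434·138 = 175.698113

175.698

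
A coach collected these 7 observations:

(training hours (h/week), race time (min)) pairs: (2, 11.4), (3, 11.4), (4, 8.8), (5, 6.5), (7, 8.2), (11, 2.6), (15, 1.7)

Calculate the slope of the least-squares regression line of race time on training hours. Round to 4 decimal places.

-0.7760

n = 7, Σx = 47, Σy = 50.6, Σxy = 236.2, Σx² = 449
Sxx = Σx² − (Σx)²/n = 449 − 315.571429 = 133.428571
Sxy = Σxy − (Σx)(Σy)/n = 236.2 − 339.742857 = -103.542857
b = Sxy/Sxx = -103.542857/133.428571 = -0.776017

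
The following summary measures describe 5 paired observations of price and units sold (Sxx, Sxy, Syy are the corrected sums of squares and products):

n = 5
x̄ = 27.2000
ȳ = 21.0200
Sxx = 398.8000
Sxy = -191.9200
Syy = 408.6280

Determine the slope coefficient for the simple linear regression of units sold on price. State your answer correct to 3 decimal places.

-0.481

b = Sxy/Sxx = -191.92/398.8 = -0.481244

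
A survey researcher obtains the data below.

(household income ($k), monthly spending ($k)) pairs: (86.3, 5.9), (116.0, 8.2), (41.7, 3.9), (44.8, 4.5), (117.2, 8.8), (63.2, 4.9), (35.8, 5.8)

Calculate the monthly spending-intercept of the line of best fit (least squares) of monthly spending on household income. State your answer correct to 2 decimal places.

2.57

n = 7, Σx = 505, Σy = 42, Σxy = 3373.28, Σx² = 43661.34
Sxx = Σx² − (Σx)²/n = 43661.34 − 36432.142857 = 7229.197143
Sxy = Σxy − (Σx)(Σy)/n = 3373.28 − 3030 = 343.28
b = Sxy/Sxx = 343.28/7229.197143 = 0.047485
a = ȳ − b·x̄ = 6 − 0.047485·72.142857 = 2.574281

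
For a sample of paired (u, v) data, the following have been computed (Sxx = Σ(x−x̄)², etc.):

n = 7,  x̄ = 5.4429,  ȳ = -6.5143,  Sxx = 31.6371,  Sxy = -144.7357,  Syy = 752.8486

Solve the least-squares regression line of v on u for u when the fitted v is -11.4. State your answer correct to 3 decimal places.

b = Sxy/Sxx = -144.7357/31.6371 = -4.574873
a = ȳ − b·x̄ = -6.5143 − (-4.574873)·5.4429 = 18.386274
Set a + b·x = -11.4: x = (-11.4 − 18.386274) / (-4.574873) = 6.510842

6.511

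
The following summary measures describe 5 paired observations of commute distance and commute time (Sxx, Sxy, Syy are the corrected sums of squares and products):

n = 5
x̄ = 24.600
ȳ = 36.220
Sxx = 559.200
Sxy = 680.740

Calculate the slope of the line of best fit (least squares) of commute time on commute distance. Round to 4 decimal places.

b = Sxy/Sxx = 680.74/559.2 = 1.217346

1.2173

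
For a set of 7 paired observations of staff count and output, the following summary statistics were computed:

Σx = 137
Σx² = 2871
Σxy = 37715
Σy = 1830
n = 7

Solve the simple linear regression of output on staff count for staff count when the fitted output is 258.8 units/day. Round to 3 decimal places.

Sxx = Σx² − (Σx)²/n = 2871 − 2681.285714 = 189.714286
Sxy = Σxy − (Σx)(Σy)/n = 37715 − 35815.714286 = 1899.285714
b = Sxy/Sxx = 1899.285714/189.714286 = 10.011295
a = ȳ − b·x̄ = 261.428571 − 10.011295·19.571429 = 65.493223
Set a + b·x = 258.8: x = (258.8 − 65.493223) / 10.011295 = 19.308868

19.309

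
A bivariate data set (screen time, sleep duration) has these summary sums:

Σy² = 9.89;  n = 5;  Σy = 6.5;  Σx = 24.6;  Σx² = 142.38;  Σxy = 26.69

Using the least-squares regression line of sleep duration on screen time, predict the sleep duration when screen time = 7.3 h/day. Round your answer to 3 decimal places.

Sxx = Σx² − (Σx)²/n = 142.38 − 121.032 = 21.348
Sxy = Σxy − (Σx)(Σy)/n = 26.69 − 31.98 = -5.29
b = Sxy/Sxx = -5.29/21.348 = -0.247798
a = ȳ − b·x̄ = 1.3 − (-0.247798)·4.92 = 2.519168
ŷ(7.3) = a + b·7.3 = 2.519168 + (-0.247798)·7.3 = 0.710240

0.710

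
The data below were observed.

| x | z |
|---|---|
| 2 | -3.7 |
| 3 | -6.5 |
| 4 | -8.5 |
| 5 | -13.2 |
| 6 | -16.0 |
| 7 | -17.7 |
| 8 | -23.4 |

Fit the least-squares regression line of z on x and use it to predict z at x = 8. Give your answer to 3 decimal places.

n = 7, Σx = 35, Σy = -89, Σxy = -534, Σx² = 203
Sxx = Σx² − (Σx)²/n = 203 − 175 = 28
Sxy = Σxy − (Σx)(Σy)/n = -534 − (-445) = -89
b = Sxy/Sxx = -89/28 = -3.178571
a = ȳ − b·x̄ = -12.714286 − (-3.178571)·5 = 3.178571
ŷ(8) = a + b·8 = 3.178571 + (-3.178571)·8 = -22.25

-22.250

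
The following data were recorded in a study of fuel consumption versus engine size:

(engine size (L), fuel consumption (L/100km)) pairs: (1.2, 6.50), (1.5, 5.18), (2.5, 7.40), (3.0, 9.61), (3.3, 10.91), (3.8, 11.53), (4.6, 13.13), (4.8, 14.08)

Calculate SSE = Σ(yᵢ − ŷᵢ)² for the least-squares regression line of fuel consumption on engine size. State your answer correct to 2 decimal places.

3.61

n = 8, Σx = 24.7, Σy = 78.34, Σxy = 270.699, Σx² = 88.47, Σy² = 838.8068
Sxx = Σx² − (Σx)²/n = 88.47 − 76.26125 = 12.20875
Sxy = Σxy − (Σx)(Σy)/n = 270.699 − 241.87475 = 28.82425
Syy = Σy² − (Σy)²/n = 838.8068 − 767.14445 = 71.66235
b = Sxy/Sxx = 28.82425/12.20875 = 2.360950
SSE = Syy − b·Sxy = 71.66235 − 2.360950·28.82425 = 3.609733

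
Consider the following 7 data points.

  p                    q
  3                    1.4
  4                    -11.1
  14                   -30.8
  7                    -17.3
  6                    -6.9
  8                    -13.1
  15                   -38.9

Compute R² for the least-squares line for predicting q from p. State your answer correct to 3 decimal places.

n = 7, Σx = 57, Σy = -116.7, Σxy = -1322.2, Σx² = 595, Σy² = 3105.53
Sxx = Σx² − (Σx)²/n = 595 − 464.142857 = 130.857143
Sxy = Σxy − (Σx)(Σy)/n = -1322.2 − (-950.271429) = -371.928571
Syy = Σy² − (Σy)²/n = 3105.53 − 1945.555714 = 1159.974286
R² = Sxy²/(Sxx·Syy) = (-371.928571)²/(130.857143·1159.974286) = 0.911325

0.911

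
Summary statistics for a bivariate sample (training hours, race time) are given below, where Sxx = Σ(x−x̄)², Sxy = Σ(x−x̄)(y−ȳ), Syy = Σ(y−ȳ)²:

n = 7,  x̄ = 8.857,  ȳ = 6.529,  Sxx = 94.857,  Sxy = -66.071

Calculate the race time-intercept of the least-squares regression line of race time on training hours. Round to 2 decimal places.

b = Sxy/Sxx = -66.071/94.857 = -0.696533
a = ȳ − b·x̄ = 6.529 − (-0.696533)·8.857 = 12.698190

12.70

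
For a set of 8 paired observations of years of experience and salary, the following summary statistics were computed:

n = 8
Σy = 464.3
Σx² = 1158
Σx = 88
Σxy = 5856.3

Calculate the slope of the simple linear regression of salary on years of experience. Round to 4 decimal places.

Sxx = Σx² − (Σx)²/n = 1158 − 968 = 190
Sxy = Σxy − (Σx)(Σy)/n = 5856.3 − 5107.3 = 749
b = Sxy/Sxx = 749/190 = 3.942105

3.9421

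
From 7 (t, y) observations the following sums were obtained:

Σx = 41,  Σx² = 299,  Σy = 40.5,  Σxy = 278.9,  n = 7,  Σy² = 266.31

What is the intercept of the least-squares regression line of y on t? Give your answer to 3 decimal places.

Sxx = Σx² − (Σx)²/n = 299 − 240.142857 = 58.857143
Sxy = Σxy − (Σx)(Σy)/n = 278.9 − 237.214286 = 41.685714
b = Sxy/Sxx = 41.685714/58.857143 = 0.708252
a = ȳ − b·x̄ = 5.785714 − 0.708252·5.857143 = 1.637379

1.637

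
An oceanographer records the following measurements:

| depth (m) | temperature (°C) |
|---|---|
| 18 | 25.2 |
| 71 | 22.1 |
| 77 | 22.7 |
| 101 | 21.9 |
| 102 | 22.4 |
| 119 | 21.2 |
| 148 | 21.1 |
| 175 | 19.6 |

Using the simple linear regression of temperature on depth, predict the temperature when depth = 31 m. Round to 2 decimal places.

24.26

n = 8, Σx = 811, Σy = 176.2, Σxy = 17342.9, Σx² = 98589
Sxx = Σx² − (Σx)²/n = 98589 − 82215.125 = 16373.875
Sxy = Σxy − (Σx)(Σy)/n = 17342.9 − 17862.275 = -519.375
b = Sxy/Sxx = -519.375/16373.875 = -0.031720
a = ȳ − b·x̄ = 22.025 − (-0.031720)·101.375 = 25.240588
ŷ(31) = a + b·31 = 25.240588 + (-0.031720)·31 = 24.257276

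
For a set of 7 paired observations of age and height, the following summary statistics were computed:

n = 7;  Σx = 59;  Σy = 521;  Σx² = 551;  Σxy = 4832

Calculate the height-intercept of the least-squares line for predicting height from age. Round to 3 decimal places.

5.274

Sxx = Σx² − (Σx)²/n = 551 − 497.285714 = 53.714286
Sxy = Σxy − (Σx)(Σy)/n = 4832 − 4391.285714 = 440.714286
b = Sxy/Sxx = 440.714286/53.714286 = 8.204787
a = ȳ − b·x̄ = 74.428571 − 8.204787·8.428571 = 5.273936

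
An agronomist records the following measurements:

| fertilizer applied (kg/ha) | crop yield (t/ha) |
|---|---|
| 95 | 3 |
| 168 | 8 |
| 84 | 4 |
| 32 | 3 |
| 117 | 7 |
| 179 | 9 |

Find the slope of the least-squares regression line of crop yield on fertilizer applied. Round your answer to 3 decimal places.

n = 6, Σx = 675, Σy = 34, Σxy = 4491, Σx² = 91059
Sxx = Σx² − (Σx)²/n = 91059 − 75937.5 = 15121.5
Sxy = Σxy − (Σx)(Σy)/n = 4491 − 3825 = 666
b = Sxy/Sxx = 666/15121.5 = 0.044043

0.044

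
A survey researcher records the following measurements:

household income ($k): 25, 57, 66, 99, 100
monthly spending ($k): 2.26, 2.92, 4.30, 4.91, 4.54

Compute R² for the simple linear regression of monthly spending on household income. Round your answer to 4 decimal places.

0.8667

n = 5, Σx = 347, Σy = 18.93, Σxy = 1446.83, Σx² = 28031, Σy² = 76.8437
Sxx = Σx² − (Σx)²/n = 28031 − 24081.8 = 3949.2
Sxy = Σxy − (Σx)(Σy)/n = 1446.83 − 1313.742 = 133.088
Syy = Σy² − (Σy)²/n = 76.8437 − 71.66898 = 5.17472
R² = Sxy²/(Sxx·Syy) = (133.088)²/(3949.2·5.17472) = 0.866726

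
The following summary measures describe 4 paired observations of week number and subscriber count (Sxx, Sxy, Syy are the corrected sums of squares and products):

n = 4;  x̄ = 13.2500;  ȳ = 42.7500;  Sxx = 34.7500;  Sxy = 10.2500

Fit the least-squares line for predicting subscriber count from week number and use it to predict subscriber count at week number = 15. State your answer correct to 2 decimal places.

43.27

b = Sxy/Sxx = 10.25/34.75 = 0.294964
a = ȳ − b·x̄ = 42.75 − 0.294964·13.25 = 38.841727
ŷ(15) = a + b·15 = 38.841727 + 0.294964·15 = 43.266187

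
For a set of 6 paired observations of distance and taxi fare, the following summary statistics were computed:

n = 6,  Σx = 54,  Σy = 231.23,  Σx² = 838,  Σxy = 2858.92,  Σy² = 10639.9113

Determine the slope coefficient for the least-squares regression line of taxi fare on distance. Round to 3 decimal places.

2.210

Sxx = Σx² − (Σx)²/n = 838 − 486 = 352
Sxy = Σxy − (Σx)(Σy)/n = 2858.92 − 2081.07 = 777.85
b = Sxy/Sxx = 777.85/352 = 2.209801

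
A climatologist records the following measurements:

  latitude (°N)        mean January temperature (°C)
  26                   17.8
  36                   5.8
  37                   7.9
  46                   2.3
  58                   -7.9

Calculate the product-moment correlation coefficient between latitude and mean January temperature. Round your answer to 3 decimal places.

n = 5, Σx = 203, Σy = 25.9, Σxy = 611.5, Σx² = 8821, Σy² = 480.59
Sxx = Σx² − (Σx)²/n = 8821 − 8241.8 = 579.2
Sxy = Σxy − (Σx)(Σy)/n = 611.5 − 1051.54 = -440.04
Syy = Σy² − (Σy)²/n = 480.59 − 134.162 = 346.428
r = Sxy/√(Sxx·Syy) = -440.04/√(200651.0976) = -440.04/447.940953 = -0.982362

-0.982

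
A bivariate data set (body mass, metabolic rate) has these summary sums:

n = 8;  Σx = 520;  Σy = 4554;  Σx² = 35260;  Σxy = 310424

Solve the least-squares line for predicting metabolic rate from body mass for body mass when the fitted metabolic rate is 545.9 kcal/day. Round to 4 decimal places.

Sxx = Σx² − (Σx)²/n = 35260 − 33800 = 1460
Sxy = Σxy − (Σx)(Σy)/n = 310424 − 296010 = 14414
b = Sxy/Sxx = 14414/1460 = 9.872603
a = ȳ − b·x̄ = 569.25 − 9.872603·65 = -72.469178
Set a + b·x = 545.9: x = (545.9 − (-72.469178)) / 9.872603 = 62.634869

62.6349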